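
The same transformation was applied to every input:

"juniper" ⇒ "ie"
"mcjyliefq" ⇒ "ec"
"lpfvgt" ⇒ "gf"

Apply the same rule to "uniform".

if

The transformation: sort the characters into reverse alphabetical order, then keep only the last 2 characters.
Applying both steps to "uniform": "uronmif", then "if".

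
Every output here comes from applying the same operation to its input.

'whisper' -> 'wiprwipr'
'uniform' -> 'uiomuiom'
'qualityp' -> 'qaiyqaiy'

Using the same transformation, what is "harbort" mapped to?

hrothrot

Each output is the input with this applied: keep every other character starting from the first (positions 1st, 3rd, 5th, ...), then write the whole string twice.
Applying both steps to "harbort": "hrot", then "hrothrot".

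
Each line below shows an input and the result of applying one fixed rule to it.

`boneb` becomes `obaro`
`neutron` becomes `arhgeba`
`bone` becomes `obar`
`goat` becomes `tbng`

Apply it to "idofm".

In each case the input is transformed by: shift every letter 13 places forward in the alphabet (wrapping around) — i.e. ROT13.
So "idofm" becomes "vqbsz".

vqbsz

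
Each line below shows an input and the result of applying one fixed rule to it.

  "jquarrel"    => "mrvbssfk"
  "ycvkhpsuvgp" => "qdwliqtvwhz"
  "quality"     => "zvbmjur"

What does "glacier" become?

smbdjfh

Each output is the input with this applied: swap the first and last characters, then shift every letter 1 place forward in the alphabet (wrapping around).
Starting from "glacier": after the first operation, "rlacieg"; after the second, "smbdjfh".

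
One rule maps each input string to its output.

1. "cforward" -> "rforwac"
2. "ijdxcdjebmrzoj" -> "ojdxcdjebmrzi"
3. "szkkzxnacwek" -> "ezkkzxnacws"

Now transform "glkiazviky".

Each output is the input with this applied: delete the last character, then swap the first and last characters.
Doing the same to "glkiazviky": "klkiazvig".
(Check on "szkkzxnacwek": → "szkkzxnacwe" → "ezkkzxnacws" ✓)

klkiazvig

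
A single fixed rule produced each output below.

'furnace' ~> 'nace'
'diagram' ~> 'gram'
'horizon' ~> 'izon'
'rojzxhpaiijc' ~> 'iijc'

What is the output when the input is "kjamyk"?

The transformation: keep only the last 4 characters.
For "kjamyk" the result is "amyk".

amyk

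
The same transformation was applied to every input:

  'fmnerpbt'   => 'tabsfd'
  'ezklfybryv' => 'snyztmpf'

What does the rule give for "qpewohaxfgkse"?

edskcvoltuy

The pattern: delete the last 2 characters, then shift every letter 12 places backward in the alphabet (wrapping around).
Working it through for "qpewohaxfgkse": intermediate "qpewohaxfgk", final "edskcvoltuy".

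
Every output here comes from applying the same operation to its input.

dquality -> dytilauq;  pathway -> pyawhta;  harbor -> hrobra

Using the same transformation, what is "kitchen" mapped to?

knehcti

In each case the input is transformed by: reverse the string, then move the last character to the front.
"kitchen" → "nehctik" → "knehcti".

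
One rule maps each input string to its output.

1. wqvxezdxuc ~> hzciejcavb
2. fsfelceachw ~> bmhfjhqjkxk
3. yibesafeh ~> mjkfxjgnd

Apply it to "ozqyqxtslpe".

juqxycvdvet

The pattern: reverse the string, then shift every letter 5 places forward in the alphabet (wrapping around).
Applying that to "ozqyqxtslpe" gives "juqxycvdvet".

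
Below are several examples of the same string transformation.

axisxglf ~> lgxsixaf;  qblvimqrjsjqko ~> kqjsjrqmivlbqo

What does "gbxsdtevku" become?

The rule is to move the last character to the front, then reverse the string.
"gbxsdtevku" → "ugbxsdtevk" → "kvetdsxbgu".

kvetdsxbgu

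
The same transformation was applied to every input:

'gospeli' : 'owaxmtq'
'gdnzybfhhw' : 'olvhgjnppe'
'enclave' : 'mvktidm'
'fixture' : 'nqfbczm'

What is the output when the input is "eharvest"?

mpizdmab

Each output is the input with this applied: shift every letter 8 places forward in the alphabet (wrapping around).
So "eharvest" becomes "mpizdmab".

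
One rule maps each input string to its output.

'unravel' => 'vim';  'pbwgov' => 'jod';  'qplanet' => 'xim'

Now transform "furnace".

cvk

What's happening: keep every other character starting from the second (positions 2nd, 4th, 6th, ...), then shift every letter 8 places forward in the alphabet (wrapping around).
Applying both steps to "furnace": "unc", then "cvk".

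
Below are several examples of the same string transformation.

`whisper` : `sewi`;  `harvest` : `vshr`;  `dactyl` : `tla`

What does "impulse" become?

usip

The transformation: move the first 3 characters to the end (rotate left by 3), then keep every other character starting from the first (positions 1st, 3rd, 5th, ...).
Working it through for "impulse": intermediate "ulseimp", final "usip".
(Check on "harvest": → "vesthar" → "vshr" ✓)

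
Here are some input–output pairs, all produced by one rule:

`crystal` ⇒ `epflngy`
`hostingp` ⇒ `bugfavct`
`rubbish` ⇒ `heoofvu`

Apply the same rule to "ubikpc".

The pattern: swap each adjacent pair of characters (1↔2, 3↔4, ...), then shift every letter 13 places forward in the alphabet (wrapping around) — i.e. ROT13.
Starting from "ubikpc": after the first operation, "bukicp"; after the second, "ohxvpc".

ohxvpc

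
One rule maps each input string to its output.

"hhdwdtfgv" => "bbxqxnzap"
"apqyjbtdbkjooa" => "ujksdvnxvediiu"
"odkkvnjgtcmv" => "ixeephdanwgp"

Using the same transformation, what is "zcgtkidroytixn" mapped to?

twanecxlisncrh

What's happening: shift every letter 6 places backward in the alphabet (wrapping around).
For "zcgtkidroytixn" the result is "twanecxlisncrh".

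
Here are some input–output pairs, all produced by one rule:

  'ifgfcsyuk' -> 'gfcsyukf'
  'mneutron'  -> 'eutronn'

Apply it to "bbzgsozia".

zgsoziab

The transformation: delete the first character, then move the first character to the end.
Working it through for "bbzgsozia": intermediate "bzgsozia", final "zgsoziab".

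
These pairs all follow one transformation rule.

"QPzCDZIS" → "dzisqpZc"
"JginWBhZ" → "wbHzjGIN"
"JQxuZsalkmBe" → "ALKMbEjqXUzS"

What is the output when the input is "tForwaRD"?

WArdTfOR

The pattern: flip the case of every letter, then swap the front and back halves of the string.
For "tForwaRD" the result is "WArdTfOR".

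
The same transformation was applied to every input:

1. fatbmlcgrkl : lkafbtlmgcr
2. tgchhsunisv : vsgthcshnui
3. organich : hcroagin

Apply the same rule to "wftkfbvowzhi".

In each case the input is transformed by: move the last 2 characters to the front (rotate right by 2), then swap each adjacent pair of characters (1↔2, 3↔4, ...).
On "wftkfbvowzhi": the first step gives "hiwftkfbvowz", and the second then gives "ihfwktbfovzw".

ihfwktbfovzw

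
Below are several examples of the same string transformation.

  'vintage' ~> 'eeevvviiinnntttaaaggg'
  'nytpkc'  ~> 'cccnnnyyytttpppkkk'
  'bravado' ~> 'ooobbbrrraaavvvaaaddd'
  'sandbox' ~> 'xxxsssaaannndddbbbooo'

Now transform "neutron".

nnnnnneeeuuutttrrrooo

Rule — repeat every character 3 times, then move the last 3 characters to the front (rotate right by 3).
Working it through for "neutron": intermediate "nnneeeuuutttrrrooonnn", final "nnnnnneeeuuutttrrrooo".
(Check on "bravado": → "bbbrrraaavvvaaadddooo" → "ooobbbrrraaavvvaaaddd" ✓)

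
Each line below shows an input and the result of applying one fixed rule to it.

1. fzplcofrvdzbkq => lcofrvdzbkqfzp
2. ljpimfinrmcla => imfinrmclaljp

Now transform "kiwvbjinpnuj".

The transformation: move the first 3 characters to the end (rotate left by 3).
Doing the same to "kiwvbjinpnuj": "vbjinpnujkiw".

vbjinpnujkiw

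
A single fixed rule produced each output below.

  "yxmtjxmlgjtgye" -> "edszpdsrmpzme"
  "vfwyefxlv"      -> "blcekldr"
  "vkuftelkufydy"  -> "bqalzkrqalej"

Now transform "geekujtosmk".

Each output is the input with this applied: shift every letter 6 places forward in the alphabet (wrapping around), then delete the last character.
Applying both steps to "geekujtosmk": "mkkqapzuysq", then "mkkqapzuys".

mkkqapzuys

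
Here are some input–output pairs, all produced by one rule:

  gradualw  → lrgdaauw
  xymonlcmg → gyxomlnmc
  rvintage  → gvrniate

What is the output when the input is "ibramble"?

Rule — swap each adjacent pair of characters (1↔2, 3↔4, ...), then move the last character to the front.
Applying both steps to "ibramble": "biarbmel", then "lbiarbme".
(Check on "gradualw": → "rgdaauwl" → "lrgdaauw" ✓)

lbiarbme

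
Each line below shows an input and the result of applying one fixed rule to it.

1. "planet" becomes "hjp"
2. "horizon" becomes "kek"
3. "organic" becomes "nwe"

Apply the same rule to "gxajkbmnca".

tfxjw

Looking at the pairs, the operation is to shift every letter 4 places backward in the alphabet (wrapping around), then keep every other character starting from the second (positions 2nd, 4th, 6th, ...).
On "gxajkbmnca": the first step gives "ctwfgxijyw", and the second then gives "tfxjw".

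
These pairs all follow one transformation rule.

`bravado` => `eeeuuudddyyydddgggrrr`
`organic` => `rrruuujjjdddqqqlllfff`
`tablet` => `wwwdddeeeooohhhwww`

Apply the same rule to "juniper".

mmmxxxqqqlllssshhhuuu

The rule is to shift every letter 3 places forward in the alphabet (wrapping around), then repeat every character 3 times.
On "juniper" that produces "mmmxxxqqqlllssshhhuuu".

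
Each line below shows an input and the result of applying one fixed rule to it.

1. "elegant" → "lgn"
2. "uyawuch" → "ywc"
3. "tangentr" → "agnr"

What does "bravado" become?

rvd

In each case the input is transformed by: keep every other character starting from the second (positions 2nd, 4th, 6th, ...).
On "bravado" that produces "rvd".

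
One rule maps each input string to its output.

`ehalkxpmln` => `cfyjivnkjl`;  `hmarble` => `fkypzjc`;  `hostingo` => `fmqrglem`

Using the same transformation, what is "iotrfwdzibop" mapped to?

The rule is to shift every letter 2 places backward in the alphabet (wrapping around).
Doing the same to "iotrfwdzibop": "gmrpdubxgzmn".

gmrpdubxgzmn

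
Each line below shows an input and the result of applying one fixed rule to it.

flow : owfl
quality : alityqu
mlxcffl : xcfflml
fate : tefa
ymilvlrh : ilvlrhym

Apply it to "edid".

What's happening: move the first 2 characters to the end (rotate left by 2).
Applying that to "edid" gives "ided".

ided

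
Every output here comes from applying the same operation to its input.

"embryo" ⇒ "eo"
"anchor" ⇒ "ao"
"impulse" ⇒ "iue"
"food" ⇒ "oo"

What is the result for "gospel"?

oe

In each case the input is transformed by: keep only the vowels.
"gospel" → "oe".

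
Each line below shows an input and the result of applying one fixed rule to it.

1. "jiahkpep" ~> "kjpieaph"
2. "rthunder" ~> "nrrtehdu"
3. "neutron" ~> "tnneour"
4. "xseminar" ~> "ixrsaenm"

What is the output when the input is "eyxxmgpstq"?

geqytxsxpm

The transformation: take characters alternately from the front and the back (1st, last, 2nd, 2nd-last, ...), then move the last character to the front.
For "eyxxmgpstq", step one produces "eqytxsxpmg"; step two turns that into "geqytxsxpm".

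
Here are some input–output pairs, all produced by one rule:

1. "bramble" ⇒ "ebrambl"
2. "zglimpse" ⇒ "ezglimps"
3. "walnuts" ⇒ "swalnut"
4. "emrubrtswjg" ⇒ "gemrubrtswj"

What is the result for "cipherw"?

The transformation: move the last character to the front.
On "cipherw" that produces "wcipher".

wcipher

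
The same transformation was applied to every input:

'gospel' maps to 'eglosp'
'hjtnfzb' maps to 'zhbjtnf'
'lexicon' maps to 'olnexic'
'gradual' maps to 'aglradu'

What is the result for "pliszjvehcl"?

cplliszjveh

Looking at the pairs, the operation is to swap the first and last characters, then move the last 2 characters to the front (rotate right by 2).
"pliszjvehcl" → "lliszjvehcp" → "cplliszjveh".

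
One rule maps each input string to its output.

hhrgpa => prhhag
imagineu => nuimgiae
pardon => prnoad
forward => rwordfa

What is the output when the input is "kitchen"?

ntikehc

Each output is the input with this applied: sort the characters into reverse alphabetical order, then swap each adjacent pair of characters (1↔2, 3↔4, ...).
"kitchen" → "tnkihec" → "ntikehc".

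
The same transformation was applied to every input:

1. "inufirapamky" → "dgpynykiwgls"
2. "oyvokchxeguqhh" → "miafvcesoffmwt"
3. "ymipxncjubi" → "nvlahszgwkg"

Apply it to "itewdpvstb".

Each output is the input with this applied: shift every letter 2 places backward in the alphabet (wrapping around), then move the first 3 characters to the end (rotate left by 3).
Applying both steps to "itewdpvstb": "grcubntqrz", then "ubntqrzgrc".

ubntqrzgrc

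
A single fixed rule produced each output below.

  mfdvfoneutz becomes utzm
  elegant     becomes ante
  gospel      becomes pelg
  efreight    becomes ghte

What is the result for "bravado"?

adob

Each output is the input with this applied: move the first character to the end, then keep only the last 4 characters.
Working it through for "bravado": intermediate "ravadob", final "adob".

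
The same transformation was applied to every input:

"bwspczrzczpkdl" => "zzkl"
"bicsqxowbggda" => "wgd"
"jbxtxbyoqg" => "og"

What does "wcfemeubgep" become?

The transformation: keep every other character starting from the second (positions 2nd, 4th, 6th, ...), then delete the first 3 characters.
Starting from "wcfemeubgep": after the first operation, "ceebe"; after the second, "be".

be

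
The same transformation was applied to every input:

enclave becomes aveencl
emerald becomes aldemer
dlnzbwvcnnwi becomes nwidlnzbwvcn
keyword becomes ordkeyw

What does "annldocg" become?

ocgannld

The pattern: move the last 3 characters to the front (rotate right by 3).
On "annldocg" that produces "ocgannld".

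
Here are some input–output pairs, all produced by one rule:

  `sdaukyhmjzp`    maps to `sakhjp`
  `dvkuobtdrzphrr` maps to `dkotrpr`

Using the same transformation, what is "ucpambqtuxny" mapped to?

The pattern: keep every other character starting from the first (positions 1st, 3rd, 5th, ...).
"ucpambqtuxny" → "upmqun".

upmqun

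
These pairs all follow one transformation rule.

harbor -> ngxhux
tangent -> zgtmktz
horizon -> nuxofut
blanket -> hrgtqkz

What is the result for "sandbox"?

ygtjhud

Each output is the input with this applied: shift every letter 6 places forward in the alphabet (wrapping around).
Doing the same to "sandbox": "ygtjhud".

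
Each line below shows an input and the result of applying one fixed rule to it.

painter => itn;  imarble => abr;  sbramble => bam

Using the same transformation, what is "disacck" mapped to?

sca

The pattern: take characters alternately from the front and the back (1st, last, 2nd, 2nd-last, ...), then keep only the last 3 characters.
Starting from "disacck": after the first operation, "dkicsca"; after the second, "sca".
(Check on "imarble": → "iemlabr" → "abr" ✓)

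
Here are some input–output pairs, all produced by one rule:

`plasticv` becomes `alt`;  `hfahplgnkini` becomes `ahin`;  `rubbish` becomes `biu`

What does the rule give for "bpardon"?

Rule — sort the characters into alphabetical order, then keep one character in every 3, starting at position 1 (positions 1st, 4th, 7th, ...).
"bpardon" → "abdnopr" → "anr".

anr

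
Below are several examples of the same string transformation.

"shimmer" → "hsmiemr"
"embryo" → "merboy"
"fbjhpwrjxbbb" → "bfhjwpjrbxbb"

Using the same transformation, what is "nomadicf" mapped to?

The transformation: swap each adjacent pair of characters (1↔2, 3↔4, ...).
So "nomadicf" becomes "onamidfc".

onamidfc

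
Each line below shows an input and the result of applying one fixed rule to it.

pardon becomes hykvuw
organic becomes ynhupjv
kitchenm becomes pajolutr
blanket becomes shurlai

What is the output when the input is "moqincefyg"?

vxpujlmfnt

What's happening: move the first character to the end, then shift every letter 7 places forward in the alphabet (wrapping around).
Working it through for "moqincefyg": intermediate "oqincefygm", final "vxpujlmfnt".
(Check on "kitchenm": → "itchenmk" → "pajolutr" ✓)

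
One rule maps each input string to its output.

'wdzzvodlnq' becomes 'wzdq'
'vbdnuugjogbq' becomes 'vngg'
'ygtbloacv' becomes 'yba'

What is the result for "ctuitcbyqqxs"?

cibq

The pattern: keep one character in every 3, starting at position 1 (positions 1st, 4th, 7th, ...).
On "ctuitcbyqqxs" that produces "cibq".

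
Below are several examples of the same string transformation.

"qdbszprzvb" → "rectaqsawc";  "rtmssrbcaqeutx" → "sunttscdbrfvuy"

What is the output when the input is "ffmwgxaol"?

Rule — shift every letter 1 place forward in the alphabet (wrapping around).
For "ffmwgxaol" the result is "ggnxhybpm".

ggnxhybpm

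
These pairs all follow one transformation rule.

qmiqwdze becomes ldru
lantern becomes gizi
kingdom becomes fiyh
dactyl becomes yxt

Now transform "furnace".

amvz

Rule — shift every letter 5 places backward in the alphabet (wrapping around), then keep every other character starting from the first (positions 1st, 3rd, 5th, ...).
"furnace" → "amvz".
(Check on "dactyl": → "yvxotg" → "yxt" ✓)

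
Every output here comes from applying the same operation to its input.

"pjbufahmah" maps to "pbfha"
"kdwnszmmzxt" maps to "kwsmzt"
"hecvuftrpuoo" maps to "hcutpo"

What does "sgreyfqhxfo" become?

sryqxo

Looking at the pairs, the operation is to keep every other character starting from the first (positions 1st, 3rd, 5th, ...).
"sgreyfqhxfo" → "sryqxo".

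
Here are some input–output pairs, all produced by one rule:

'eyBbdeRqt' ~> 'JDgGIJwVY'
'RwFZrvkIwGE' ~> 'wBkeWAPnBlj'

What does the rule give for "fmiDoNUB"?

The rule is to shift every letter 5 places forward in the alphabet (wrapping around), then flip the case of every letter.
On "fmiDoNUB" that produces "KRNiTszg".

KRNiTszg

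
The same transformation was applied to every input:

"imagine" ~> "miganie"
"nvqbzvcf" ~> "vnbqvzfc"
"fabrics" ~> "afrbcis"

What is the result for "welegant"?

ewelagtn

The rule is to swap each adjacent pair of characters (1↔2, 3↔4, ...).
On "welegant" that produces "ewelagtn".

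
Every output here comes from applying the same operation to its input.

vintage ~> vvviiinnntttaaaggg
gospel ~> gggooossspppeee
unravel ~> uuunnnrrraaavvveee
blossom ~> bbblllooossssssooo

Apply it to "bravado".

Each output is the input with this applied: repeat every character 3 times, then delete the last 3 characters.
Starting from "bravado": after the first operation, "bbbrrraaavvvaaadddooo"; after the second, "bbbrrraaavvvaaaddd".

bbbrrraaavvvaaaddd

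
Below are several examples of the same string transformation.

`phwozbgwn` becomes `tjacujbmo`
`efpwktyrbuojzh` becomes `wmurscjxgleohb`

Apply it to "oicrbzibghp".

The pattern: shift every letter 13 places forward in the alphabet (wrapping around) — i.e. ROT13, then move the last 3 characters to the front (rotate right by 3).
Starting from "oicrbzibghp": after the first operation, "bvpeomvotuc"; after the second, "tucbvpeomvo".

tucbvpeomvo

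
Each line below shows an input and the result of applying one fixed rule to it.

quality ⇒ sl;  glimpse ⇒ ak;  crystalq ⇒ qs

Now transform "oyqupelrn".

The pattern: shift every letter 8 places backward in the alphabet (wrapping around), then keep one character in every 3, starting at position 3 (positions 3rd, 6th, 9th, ...).
Applying that to "oyqupelrn" gives "iwf".

iwf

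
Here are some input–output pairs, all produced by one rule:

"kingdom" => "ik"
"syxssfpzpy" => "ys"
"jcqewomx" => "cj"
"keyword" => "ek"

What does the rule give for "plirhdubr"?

What's happening: swap each adjacent pair of characters (1↔2, 3↔4, ...), then keep only the first 2 characters.
"plirhdubr" → "lp".

lp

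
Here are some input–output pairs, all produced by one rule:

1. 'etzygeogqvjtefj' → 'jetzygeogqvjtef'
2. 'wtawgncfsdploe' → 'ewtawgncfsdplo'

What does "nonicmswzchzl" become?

The transformation: move the last character to the front.
"nonicmswzchzl" → "lnonicmswzchz".

lnonicmswzchz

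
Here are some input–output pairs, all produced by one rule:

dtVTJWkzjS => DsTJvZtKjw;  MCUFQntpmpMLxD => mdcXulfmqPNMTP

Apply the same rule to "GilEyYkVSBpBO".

goIbLPebYsyvK

Each output is the input with this applied: take characters alternately from the front and the back (1st, last, 2nd, 2nd-last, ...), then flip the case of every letter.
Working it through for "GilEyYkVSBpBO": intermediate "GOiBlpEBySYVk", final "goIbLPebYsyvK".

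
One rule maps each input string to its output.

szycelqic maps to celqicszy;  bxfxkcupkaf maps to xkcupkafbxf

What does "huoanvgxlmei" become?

What's happening: move the first 3 characters to the end (rotate left by 3).
Doing the same to "huoanvgxlmei": "anvgxlmeihuo".

anvgxlmeihuo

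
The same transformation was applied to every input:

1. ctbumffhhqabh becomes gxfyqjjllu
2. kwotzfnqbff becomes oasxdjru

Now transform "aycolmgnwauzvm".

Looking at the pairs, the operation is to delete the last 3 characters, then shift every letter 4 places forward in the alphabet (wrapping around).
Starting from "aycolmgnwauzvm": after the first operation, "aycolmgnwau"; after the second, "ecgspqkraey".

ecgspqkraey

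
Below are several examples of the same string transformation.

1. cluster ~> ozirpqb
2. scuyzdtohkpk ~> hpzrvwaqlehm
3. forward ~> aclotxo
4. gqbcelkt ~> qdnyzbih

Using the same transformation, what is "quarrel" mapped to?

What's happening: shift every letter 3 places backward in the alphabet (wrapping around), then move the last character to the front.
For "quarrel", step one produces "nrxoobi"; step two turns that into "inrxoob".

inrxoob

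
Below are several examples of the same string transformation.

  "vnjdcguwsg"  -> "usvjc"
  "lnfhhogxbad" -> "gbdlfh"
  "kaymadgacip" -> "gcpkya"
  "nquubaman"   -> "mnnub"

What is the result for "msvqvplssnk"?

lskmvv

What's happening: keep every other character starting from the first (positions 1st, 3rd, 5th, ...), then move the first 3 characters to the end (rotate left by 3).
Starting from "msvqvplssnk": after the first operation, "mvvlsk"; after the second, "lskmvv".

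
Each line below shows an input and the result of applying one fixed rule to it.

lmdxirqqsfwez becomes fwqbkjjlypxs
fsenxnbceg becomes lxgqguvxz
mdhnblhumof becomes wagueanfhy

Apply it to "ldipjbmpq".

Each output is the input with this applied: shift every letter 7 places backward in the alphabet (wrapping around), then delete the first character.
"ldipjbmpq" → "ewbicufij" → "wbicufij".

wbicufij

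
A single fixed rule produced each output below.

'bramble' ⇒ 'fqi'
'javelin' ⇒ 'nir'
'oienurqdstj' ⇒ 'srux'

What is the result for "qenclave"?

ugz

Rule — shift every letter 4 places forward in the alphabet (wrapping around), then keep one character in every 3, starting at position 1 (positions 1st, 4th, 7th, ...).
Working it through for "qenclave": intermediate "uirgpezi", final "ugz".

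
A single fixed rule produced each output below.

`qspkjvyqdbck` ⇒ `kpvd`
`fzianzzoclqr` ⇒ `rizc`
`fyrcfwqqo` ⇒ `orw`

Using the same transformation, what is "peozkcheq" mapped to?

The pattern: keep one character in every 3, starting at position 3 (positions 3rd, 6th, 9th, ...), then move the last character to the front.
"peozkcheq" → "ocq" → "qoc".

qoc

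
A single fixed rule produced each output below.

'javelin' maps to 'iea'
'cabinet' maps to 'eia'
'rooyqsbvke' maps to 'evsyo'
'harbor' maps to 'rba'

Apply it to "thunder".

Rule — keep every other character starting from the second (positions 2nd, 4th, 6th, ...), then reverse the string.
For "thunder", step one produces "hne"; step two turns that into "enh".

enh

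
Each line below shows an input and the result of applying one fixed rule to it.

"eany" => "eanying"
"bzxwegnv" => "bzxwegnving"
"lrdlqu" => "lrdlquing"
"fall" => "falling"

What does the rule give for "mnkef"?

mnkefing

In each case the input is transformed by: append "ing".
Doing the same to "mnkef": "mnkefing".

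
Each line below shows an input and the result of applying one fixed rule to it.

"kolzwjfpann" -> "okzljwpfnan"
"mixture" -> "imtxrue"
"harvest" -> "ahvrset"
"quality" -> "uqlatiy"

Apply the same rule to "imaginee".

miganiee

The pattern: swap each adjacent pair of characters (1↔2, 3↔4, ...).
So "imaginee" becomes "miganiee".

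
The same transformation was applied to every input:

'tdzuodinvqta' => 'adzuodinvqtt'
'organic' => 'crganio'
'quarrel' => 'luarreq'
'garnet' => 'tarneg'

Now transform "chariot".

In each case the input is transformed by: swap the first and last characters.
So "chariot" becomes "tharioc".

tharioc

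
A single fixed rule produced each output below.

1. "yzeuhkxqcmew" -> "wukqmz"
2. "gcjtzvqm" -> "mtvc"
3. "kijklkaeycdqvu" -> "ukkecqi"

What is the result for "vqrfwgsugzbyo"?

yfguzq

The pattern: keep every other character starting from the second (positions 2nd, 4th, 6th, ...), then swap the first and last characters.
Working it through for "vqrfwgsugzbyo": intermediate "qfguzy", final "yfguzq".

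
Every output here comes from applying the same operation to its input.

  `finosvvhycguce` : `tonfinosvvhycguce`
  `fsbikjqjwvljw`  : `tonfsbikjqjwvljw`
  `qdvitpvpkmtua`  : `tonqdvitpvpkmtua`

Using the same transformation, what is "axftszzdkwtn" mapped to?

What's happening: prepend "ton".
Applying that to "axftszzdkwtn" gives "tonaxftszzdkwtn".

tonaxftszzdkwtn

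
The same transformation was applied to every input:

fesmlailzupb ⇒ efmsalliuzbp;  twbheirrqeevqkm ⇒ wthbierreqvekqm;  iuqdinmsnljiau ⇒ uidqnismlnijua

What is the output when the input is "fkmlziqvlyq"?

kflmizvqylq

In each case the input is transformed by: swap each adjacent pair of characters (1↔2, 3↔4, ...).
So "fkmlziqvlyq" becomes "kflmizvqylq".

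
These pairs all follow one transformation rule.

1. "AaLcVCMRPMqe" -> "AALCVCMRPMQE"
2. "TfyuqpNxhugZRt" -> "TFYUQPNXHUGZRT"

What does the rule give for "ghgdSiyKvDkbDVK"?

What's happening: convert every letter to uppercase.
Applying that to "ghgdSiyKvDkbDVK" gives "GHGDSIYKVDKBDVK".

GHGDSIYKVDKBDVK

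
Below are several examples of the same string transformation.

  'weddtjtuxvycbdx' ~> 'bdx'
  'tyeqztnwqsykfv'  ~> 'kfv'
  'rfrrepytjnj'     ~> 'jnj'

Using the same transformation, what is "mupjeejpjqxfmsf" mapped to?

Looking at the pairs, the operation is to keep only the last 3 characters.
Applying that to "mupjeejpjqxfmsf" gives "msf".

msf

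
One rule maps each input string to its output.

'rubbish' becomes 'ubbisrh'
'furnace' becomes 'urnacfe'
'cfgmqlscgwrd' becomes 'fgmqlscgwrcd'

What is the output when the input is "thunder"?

The pattern: swap the first and last characters, then move the first character to the end.
Starting from "thunder": after the first operation, "rhundet"; after the second, "hundetr".

hundetr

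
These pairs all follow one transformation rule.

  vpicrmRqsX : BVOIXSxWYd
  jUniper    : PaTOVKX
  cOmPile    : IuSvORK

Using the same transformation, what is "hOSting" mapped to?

NuyZOTM

In each case the input is transformed by: flip the case of every letter, then shift every letter 6 places forward in the alphabet (wrapping around).
Applying both steps to "hOSting": "HosTING", then "NuyZOTM".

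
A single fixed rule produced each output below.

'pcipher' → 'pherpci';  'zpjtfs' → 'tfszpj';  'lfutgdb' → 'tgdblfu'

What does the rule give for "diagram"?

gramdia

The pattern: move the first 3 characters to the end (rotate left by 3).
So "diagram" becomes "gramdia".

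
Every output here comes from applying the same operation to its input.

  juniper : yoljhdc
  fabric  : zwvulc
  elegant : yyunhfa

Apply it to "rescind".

The transformation: shift every letter 6 places backward in the alphabet (wrapping around), then sort the characters into reverse alphabetical order.
Working it through for "rescind": intermediate "lymwchx", final "yxwmlhc".

yxwmlhc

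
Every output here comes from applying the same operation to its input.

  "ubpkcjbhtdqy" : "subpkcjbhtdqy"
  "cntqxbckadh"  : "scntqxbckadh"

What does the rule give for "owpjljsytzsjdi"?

In each case the input is transformed by: prepend "s".
So "owpjljsytzsjdi" becomes "sowpjljsytzsjdi".

sowpjljsytzsjdi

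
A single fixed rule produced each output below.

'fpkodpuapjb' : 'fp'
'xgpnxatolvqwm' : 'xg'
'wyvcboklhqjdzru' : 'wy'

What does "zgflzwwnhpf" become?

zg

The rule is to keep only the first 2 characters.
Doing the same to "zgflzwwnhpf": "zg".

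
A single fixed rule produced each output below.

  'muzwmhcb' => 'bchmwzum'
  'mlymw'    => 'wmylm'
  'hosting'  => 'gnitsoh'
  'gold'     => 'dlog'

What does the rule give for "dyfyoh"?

Each output is the input with this applied: reverse the string.
So "dyfyoh" becomes "hoyfyd".

hoyfyd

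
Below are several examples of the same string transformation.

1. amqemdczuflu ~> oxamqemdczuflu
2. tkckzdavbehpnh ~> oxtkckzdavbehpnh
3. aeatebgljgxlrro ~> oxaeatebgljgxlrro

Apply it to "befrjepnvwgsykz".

oxbefrjepnvwgsykz

The rule is to prepend "ox".
Applying that to "befrjepnvwgsykz" gives "oxbefrjepnvwgsykz".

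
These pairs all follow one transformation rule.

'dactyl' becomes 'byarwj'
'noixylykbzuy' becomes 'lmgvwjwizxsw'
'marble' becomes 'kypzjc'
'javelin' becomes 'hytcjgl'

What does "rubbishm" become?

pszzgqfk

The rule is to shift every letter 2 places backward in the alphabet (wrapping around).
Doing the same to "rubbishm": "pszzgqfk".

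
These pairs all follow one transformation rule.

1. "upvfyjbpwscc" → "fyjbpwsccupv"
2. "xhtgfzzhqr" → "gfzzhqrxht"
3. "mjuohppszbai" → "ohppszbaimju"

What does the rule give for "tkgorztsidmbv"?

The rule is to move the first 3 characters to the end (rotate left by 3).
"tkgorztsidmbv" → "orztsidmbvtkg".

orztsidmbvtkg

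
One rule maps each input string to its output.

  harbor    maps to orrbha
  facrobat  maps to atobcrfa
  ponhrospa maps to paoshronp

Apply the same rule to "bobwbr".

brbwbo

In each case the input is transformed by: reverse the string, then swap each adjacent pair of characters (1↔2, 3↔4, ...).
So "bobwbr" becomes "brbwbo".
(Check on "ponhrospa": → "apsorhnop" → "paoshronp" ✓)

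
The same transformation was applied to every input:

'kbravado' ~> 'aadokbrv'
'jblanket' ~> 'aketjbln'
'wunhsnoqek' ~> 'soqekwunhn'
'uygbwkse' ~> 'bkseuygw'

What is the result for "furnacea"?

Looking at the pairs, the operation is to swap the front and back halves of the string, then swap the first and last characters.
"furnacea" → "aceafurn" → "nceafura".

nceafura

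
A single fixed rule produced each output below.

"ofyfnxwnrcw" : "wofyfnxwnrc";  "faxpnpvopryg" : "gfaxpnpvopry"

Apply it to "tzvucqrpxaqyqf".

In each case the input is transformed by: move the last character to the front.
For "tzvucqrpxaqyqf" the result is "ftzvucqrpxaqyq".

ftzvucqrpxaqyq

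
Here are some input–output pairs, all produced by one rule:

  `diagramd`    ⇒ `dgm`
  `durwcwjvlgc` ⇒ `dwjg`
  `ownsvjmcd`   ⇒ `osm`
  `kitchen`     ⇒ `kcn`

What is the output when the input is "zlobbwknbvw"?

zbkv

The pattern: keep one character in every 3, starting at position 1 (positions 1st, 4th, 7th, ...).
So "zlobbwknbvw" becomes "zbkv".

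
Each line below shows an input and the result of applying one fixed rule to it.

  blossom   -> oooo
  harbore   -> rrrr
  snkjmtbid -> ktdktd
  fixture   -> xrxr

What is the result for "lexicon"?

xoxo

Each output is the input with this applied: keep one character in every 3, starting at position 3 (positions 3rd, 6th, 9th, ...), then write the whole string twice.
Working it through for "lexicon": intermediate "xo", final "xoxo".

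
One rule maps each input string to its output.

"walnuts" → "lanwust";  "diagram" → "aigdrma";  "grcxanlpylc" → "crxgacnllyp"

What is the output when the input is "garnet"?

The pattern: move the first 2 characters to the end (rotate left by 2), then take characters alternately from the front and the back (1st, last, 2nd, 2nd-last, ...).
Starting from "garnet": after the first operation, "rnetga"; after the second, "ranget".
(Check on "grcxanlpylc": → "cxanlpylcgr" → "crxgacnllyp" ✓)

ranget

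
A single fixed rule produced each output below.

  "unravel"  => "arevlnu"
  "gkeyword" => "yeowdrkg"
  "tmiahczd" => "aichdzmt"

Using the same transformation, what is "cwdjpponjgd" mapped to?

Rule — swap each adjacent pair of characters (1↔2, 3↔4, ...), then move the first 2 characters to the end (rotate left by 2).
Applying both steps to "cwdjpponjgd": "wcjdppnogjd", then "jdppnogjdwc".

jdppnogjdwc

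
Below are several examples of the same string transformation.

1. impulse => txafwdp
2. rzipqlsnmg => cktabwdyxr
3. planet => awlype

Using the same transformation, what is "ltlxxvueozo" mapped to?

Looking at the pairs, the operation is to shift every letter 11 places forward in the alphabet (wrapping around).
For "ltlxxvueozo" the result is "wewiigfpzkz".

wewiigfpzkz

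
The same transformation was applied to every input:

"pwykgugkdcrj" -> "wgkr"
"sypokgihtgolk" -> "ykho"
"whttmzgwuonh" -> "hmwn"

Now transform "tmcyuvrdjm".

mud

The rule is to keep one character in every 3, starting at position 2 (positions 2nd, 5th, 8th, ...).
Applying that to "tmcyuvrdjm" gives "mud".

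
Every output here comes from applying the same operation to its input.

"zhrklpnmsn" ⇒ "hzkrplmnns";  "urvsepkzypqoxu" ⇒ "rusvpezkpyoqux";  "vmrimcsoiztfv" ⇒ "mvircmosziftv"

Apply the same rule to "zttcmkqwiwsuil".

tzctkmwqwiusli

The pattern: swap each adjacent pair of characters (1↔2, 3↔4, ...).
Applying that to "zttcmkqwiwsuil" gives "tzctkmwqwiusli".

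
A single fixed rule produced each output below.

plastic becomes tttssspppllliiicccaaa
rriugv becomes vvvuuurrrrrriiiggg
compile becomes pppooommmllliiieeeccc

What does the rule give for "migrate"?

The transformation: sort the characters into reverse alphabetical order, then repeat every character 3 times.
Working it through for "migrate": intermediate "trmigea", final "tttrrrmmmiiigggeeeaaa".

tttrrrmmmiiigggeeeaaa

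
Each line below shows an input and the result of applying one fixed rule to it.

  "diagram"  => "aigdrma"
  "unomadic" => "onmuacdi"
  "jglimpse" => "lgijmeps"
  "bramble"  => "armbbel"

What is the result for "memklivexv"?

The pattern: move the first 2 characters to the end (rotate left by 2), then take characters alternately from the front and the back (1st, last, 2nd, 2nd-last, ...).
Working it through for "memklivexv": intermediate "mklivexvme", final "mekmlvixve".

mekmlvixve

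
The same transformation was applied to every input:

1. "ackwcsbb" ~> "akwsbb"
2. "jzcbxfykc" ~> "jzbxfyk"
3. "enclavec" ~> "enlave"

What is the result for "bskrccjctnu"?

bskrjtnu

Looking at the pairs, the operation is to remove every "c".
"bskrccjctnu" → "bskrjtnu".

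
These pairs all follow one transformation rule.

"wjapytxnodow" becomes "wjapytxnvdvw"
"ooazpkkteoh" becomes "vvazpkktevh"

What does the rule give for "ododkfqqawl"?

vdvdkfqqawl

Looking at the pairs, the operation is to replace every "o" with "v".
For "ododkfqqawl" the result is "vdvdkfqqawl".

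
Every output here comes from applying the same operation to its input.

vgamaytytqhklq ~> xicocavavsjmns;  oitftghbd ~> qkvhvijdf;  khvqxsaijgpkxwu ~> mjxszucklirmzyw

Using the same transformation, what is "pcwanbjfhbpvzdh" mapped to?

What's happening: shift every letter 2 places forward in the alphabet (wrapping around).
For "pcwanbjfhbpvzdh" the result is "reycpdlhjdrxbfj".

reycpdlhjdrxbfj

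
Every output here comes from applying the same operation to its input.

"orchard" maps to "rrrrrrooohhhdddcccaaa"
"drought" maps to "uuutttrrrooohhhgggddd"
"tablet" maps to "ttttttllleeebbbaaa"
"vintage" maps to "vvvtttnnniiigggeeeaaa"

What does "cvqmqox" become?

Looking at the pairs, the operation is to sort the characters into reverse alphabetical order, then repeat every character 3 times.
Working it through for "cvqmqox": intermediate "xvqqomc", final "xxxvvvqqqqqqooommmccc".
(Check on "drought": → "utrohgd" → "uuutttrrrooohhhgggddd" ✓)

xxxvvvqqqqqqooommmccc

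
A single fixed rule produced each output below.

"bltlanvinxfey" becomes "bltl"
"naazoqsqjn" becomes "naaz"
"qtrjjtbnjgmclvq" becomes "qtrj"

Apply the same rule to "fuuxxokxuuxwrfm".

fuux

The transformation: keep only the first 4 characters.
Applying that to "fuuxxokxuuxwrfm" gives "fuux".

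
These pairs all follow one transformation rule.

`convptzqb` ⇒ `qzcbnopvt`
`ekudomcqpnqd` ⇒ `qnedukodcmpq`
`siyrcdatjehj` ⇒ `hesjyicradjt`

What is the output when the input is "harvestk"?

Each output is the input with this applied: move the last 3 characters to the front (rotate right by 3), then swap each adjacent pair of characters (1↔2, 3↔4, ...).
"harvestk" → "stkharve" → "tshkraev".
(Check on "siyrcdatjehj": → "ehjsiyrcdatj" → "hesjyicradjt" ✓)

tshkraev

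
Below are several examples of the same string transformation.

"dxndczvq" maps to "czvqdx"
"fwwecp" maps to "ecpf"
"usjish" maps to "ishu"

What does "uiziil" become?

Rule — swap the front and back halves of the string, then delete the last 2 characters.
So "uiziil" becomes "iilu".
(Check on "usjish": → "ishusj" → "ishu" ✓)

iilu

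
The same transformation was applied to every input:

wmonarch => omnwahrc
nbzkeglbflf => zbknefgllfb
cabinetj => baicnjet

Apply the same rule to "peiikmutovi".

ieipkimvuot

Rule — move the first 2 characters to the end (rotate left by 2), then take characters alternately from the front and the back (1st, last, 2nd, 2nd-last, ...).
For "peiikmutovi" the result is "ieipkimvuot".
(Check on "wmonarch": → "onarchwm" → "omnwahrc" ✓)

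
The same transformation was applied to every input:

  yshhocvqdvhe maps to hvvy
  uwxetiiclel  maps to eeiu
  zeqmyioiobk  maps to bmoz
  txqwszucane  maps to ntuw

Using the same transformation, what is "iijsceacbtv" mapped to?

In each case the input is transformed by: keep one character in every 3, starting at position 1 (positions 1st, 4th, 7th, ...), then sort the characters into alphabetical order.
Working it through for "iijsceacbtv": intermediate "isat", final "aist".

aist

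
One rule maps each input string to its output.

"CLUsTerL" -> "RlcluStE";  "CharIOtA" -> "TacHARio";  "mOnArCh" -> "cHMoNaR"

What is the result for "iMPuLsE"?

The rule is to move the last 2 characters to the front (rotate right by 2), then flip the case of every letter.
Working it through for "iMPuLsE": intermediate "sEiMPuL", final "SeImpUl".

SeImpUl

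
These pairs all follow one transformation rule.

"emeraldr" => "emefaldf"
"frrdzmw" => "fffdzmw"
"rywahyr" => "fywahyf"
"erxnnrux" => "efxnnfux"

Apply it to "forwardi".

Each output is the input with this applied: replace every "r" with "f".
Applying that to "forwardi" gives "fofwafdi".

fofwafdi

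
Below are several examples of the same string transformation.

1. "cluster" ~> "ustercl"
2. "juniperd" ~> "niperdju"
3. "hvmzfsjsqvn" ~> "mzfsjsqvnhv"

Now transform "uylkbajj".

The rule is to move the first 2 characters to the end (rotate left by 2).
Doing the same to "uylkbajj": "lkbajjuy".

lkbajjuy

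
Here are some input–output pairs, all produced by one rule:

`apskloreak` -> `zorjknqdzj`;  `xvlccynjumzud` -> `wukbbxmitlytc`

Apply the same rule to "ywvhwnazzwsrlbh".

Rule — shift every letter 1 place backward in the alphabet (wrapping around).
For "ywvhwnazzwsrlbh" the result is "xvugvmzyyvrqkag".

xvugvmzyyvrqkag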